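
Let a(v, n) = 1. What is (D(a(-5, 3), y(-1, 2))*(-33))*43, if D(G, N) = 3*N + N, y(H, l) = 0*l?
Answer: 0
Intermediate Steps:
y(H, l) = 0
D(G, N) = 4*N
(D(a(-5, 3), y(-1, 2))*(-33))*43 = ((4*0)*(-33))*43 = (0*(-33))*43 = 0*43 = 0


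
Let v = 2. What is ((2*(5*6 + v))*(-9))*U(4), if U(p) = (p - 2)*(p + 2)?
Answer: -6912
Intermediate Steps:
U(p) = (-2 + p)*(2 + p)
((2*(5*6 + v))*(-9))*U(4) = ((2*(5*6 + 2))*(-9))*(-4 + 4**2) = ((2*(30 + 2))*(-9))*(-4 + 16) = ((2*32)*(-9))*12 = (64*(-9))*12 = -576*12 = -6912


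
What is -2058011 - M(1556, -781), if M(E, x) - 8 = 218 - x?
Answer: -2059018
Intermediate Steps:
M(E, x) = 226 - x (M(E, x) = 8 + (218 - x) = 226 - x)
-2058011 - M(1556, -781) = -2058011 - (226 - 1*(-781)) = -2058011 - (226 + 781) = -2058011 - 1*1007 = -2058011 - 1007 = -2059018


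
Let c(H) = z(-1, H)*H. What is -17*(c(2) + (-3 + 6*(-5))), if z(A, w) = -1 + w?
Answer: 527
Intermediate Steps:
c(H) = H*(-1 + H) (c(H) = (-1 + H)*H = H*(-1 + H))
-17*(c(2) + (-3 + 6*(-5))) = -17*(2*(-1 + 2) + (-3 + 6*(-5))) = -17*(2*1 + (-3 - 30)) = -17*(2 - 33) = -17*(-31) = 527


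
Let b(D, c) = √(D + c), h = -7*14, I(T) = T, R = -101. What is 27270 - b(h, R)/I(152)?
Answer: 27270 - I*√199/152 ≈ 27270.0 - 0.092808*I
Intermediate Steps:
h = -98
27270 - b(h, R)/I(152) = 27270 - √(-98 - 101)/152 = 27270 - √(-199)/152 = 27270 - I*√199/152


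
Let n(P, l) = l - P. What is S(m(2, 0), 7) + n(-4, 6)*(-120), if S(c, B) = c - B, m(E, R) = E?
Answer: -1205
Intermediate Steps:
S(m(2, 0), 7) + n(-4, 6)*(-120) = (2 - 1*7) + (6 - 1*(-4))*(-120) = (2 - 7) + (6 + 4)*(-120) = -5 + 10*(-120) = -5 - 1200 = -1205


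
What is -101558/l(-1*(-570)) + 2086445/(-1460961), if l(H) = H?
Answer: -24926925148/138791295 ≈ -179.60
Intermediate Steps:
-101558/l(-1*(-570)) + 2086445/(-1460961) = -101558/((-1*(-570))) + 2086445/(-1460961) = -101558/570 + 2086445*(-1/1460961) = -101558*1/570 - 2086445/1460961 = -50779/285 - 2086445/1460961 = -24926925148/138791295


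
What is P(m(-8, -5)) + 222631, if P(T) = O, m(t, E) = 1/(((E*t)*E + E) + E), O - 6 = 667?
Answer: 223304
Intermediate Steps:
O = 673 (O = 6 + 667 = 673)
m(t, E) = 1/(2*E + t*E²) (m(t, E) = 1/((t*E² + E) + E) = 1/((E + t*E²) + E) = 1/(2*E + t*E²))
P(T) = 673
P(m(-8, -5)) + 222631 = 673 + 222631 = 223304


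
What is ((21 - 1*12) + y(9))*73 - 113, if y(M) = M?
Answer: 1201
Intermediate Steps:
((21 - 1*12) + y(9))*73 - 113 = ((21 - 1*12) + 9)*73 - 113 = ((21 - 12) + 9)*73 - 113 = (9 + 9)*73 - 113 = 18*73 - 113 = 1314 - 113 = 1201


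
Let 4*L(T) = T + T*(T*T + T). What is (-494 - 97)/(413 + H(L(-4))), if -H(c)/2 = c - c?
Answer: -591/413 ≈ -1.4310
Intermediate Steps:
L(T) = T/4 + T*(T + T²)/4 (L(T) = (T + T*(T*T + T))/4 = (T + T*(T² + T))/4 = (T + T*(T + T²))/4 = T/4 + T*(T + T²)/4)
H(c) = 0 (H(c) = -2*(c - c) = -2*0 = 0)
(-494 - 97)/(413 + H(L(-4))) = (-494 - 97)/(413 + 0) = -591/413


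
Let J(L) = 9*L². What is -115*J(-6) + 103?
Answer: -37157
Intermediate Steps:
-115*J(-6) + 103 = -1035*(-6)² + 103 = -1035*36 + 103 = -115*324 + 103 = -37260 + 103 = -37157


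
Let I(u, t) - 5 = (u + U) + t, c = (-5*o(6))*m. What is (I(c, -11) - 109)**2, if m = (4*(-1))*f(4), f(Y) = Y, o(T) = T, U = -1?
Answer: 132496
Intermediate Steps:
m = -16 (m = (4*(-1))*4 = -4*4 = -16)
c = 480 (c = -5*6*(-16) = -30*(-16) = 480)
I(u, t) = 4 + t + u (I(u, t) = 5 + ((u - 1) + t) = 5 + ((-1 + u) + t) = 5 + (-1 + t + u) = 4 + t + u)
(I(c, -11) - 109)**2 = ((4 - 11 + 480) - 109)**2 = (473 - 109)**2 = 364**2 = 132496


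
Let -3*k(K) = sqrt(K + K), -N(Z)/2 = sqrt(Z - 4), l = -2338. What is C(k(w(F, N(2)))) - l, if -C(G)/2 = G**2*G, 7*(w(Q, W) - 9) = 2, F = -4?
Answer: 2338 + 260*sqrt(910)/1323 ≈ 2343.9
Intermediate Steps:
N(Z) = -2*sqrt(-4 + Z) (N(Z) = -2*sqrt(Z - 4) = -2*sqrt(-4 + Z))
w(Q, W) = 65/7 (w(Q, W) = 9 + (1/7)*2 = 9 + 2/7 = 65/7)
k(K) = -sqrt(2)*sqrt(K)/3 (k(K) = -sqrt(K + K)/3 = -sqrt(2)*sqrt(K)/3)
C(G) = -2*G**3 (C(G) = -2*G**2*G = -2*G**3)
C(k(w(F, N(2)))) - l = -2*(-130*sqrt(910)/1323) - 1*(-2338) = -2*(-130*sqrt(910)/1323) + 2338 = -(-260)*sqrt(910)/1323 + 2338 = 260*sqrt(910)/1323 + 2338 = 2338 + 260*sqrt(910)/1323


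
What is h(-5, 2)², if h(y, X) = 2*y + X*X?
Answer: 36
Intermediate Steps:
h(y, X) = X² + 2*y (h(y, X) = 2*y + X² = X² + 2*y)
h(-5, 2)² = (2² + 2*(-5))² = (4 - 10)² = (-6)² = 36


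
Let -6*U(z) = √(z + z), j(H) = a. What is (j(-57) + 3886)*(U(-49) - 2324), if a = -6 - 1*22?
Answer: -8965992 - 4501*I*√2 ≈ -8.966e+6 - 6365.4*I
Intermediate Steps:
a = -28 (a = -6 - 22 = -28)
j(H) = -28
U(z) = -√2*√z/6 (U(z) = -√(z + z)/6 = -√2*√z/6)
(j(-57) + 3886)*(U(-49) - 2324) = (-28 + 3886)*(-√2*√(-49)/6 - 2324) = 3858*(-√2*7*I/6 - 2324) = 3858*(-7*I*√2/6 - 2324) = 3858*(-2324 - 7*I*√2/6) = -8965992 - 4501*I*√2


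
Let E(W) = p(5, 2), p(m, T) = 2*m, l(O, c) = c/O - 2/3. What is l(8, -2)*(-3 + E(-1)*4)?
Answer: -407/12 ≈ -33.917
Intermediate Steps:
l(O, c) = -⅔ + c/O (l(O, c) = c/O - 2*⅓ = c/O - ⅔ = -⅔ + c/O)
E(W) = 10 (E(W) = 2*5 = 10)
l(8, -2)*(-3 + E(-1)*4) = (-⅔ - 2/8)*(-3 + 10*4) = (-⅔ - 2*⅛)*(-3 + 40) = (-⅔ - ¼)*37 = -11/12*37 = -407/12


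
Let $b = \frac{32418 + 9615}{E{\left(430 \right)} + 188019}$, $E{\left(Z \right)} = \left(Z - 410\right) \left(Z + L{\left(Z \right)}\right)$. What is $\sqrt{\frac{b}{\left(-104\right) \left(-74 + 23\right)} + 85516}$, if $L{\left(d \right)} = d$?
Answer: $\frac{\sqrt{2814407911123090334234}}{181413596} \approx 292.43$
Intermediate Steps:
$E{\left(Z \right)} = 2 Z \left(-410 + Z\right)$ ($E{\left(Z \right)} = \left(Z - 410\right) \left(Z + Z\right) = \left(-410 + Z\right) 2 Z = 2 Z \left(-410 + Z\right)$)
$b = \frac{42033}{205219}$ ($b = \frac{32418 + 9615}{2 \cdot 430 \left(-410 + 430\right) + 188019} = \frac{42033}{2 \cdot 430 \cdot 20 + 188019} = \frac{42033}{17200 + 188019} = \frac{42033}{205219} \approx 0.20482$)
$\sqrt{\frac{b}{\left(-104\right) \left(-74 + 23\right)} + 85516} = \sqrt{\frac{42033}{205219 \left(- 104 \left(-74 + 23\right)\right)} + 85516} = \sqrt{\frac{42033}{205219 \left(\left(-104\right) \left(-51\right)\right)} + 85516} = \sqrt{\frac{42033}{205219 \cdot 5304} + 85516} = \sqrt{\frac{42033}{205219} \cdot \frac{1}{5304} + 85516} = \sqrt{\frac{14011}{362827192} + 85516} = \sqrt{\frac{31027530165083}{362827192}} = \frac{\sqrt{2814407911123090334234}}{181413596}$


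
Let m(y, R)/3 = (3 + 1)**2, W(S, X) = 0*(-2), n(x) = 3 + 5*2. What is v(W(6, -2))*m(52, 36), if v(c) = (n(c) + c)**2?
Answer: 8112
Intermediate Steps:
n(x) = 13 (n(x) = 3 + 10 = 13)
W(S, X) = 0
v(c) = (13 + c)**2
m(y, R) = 48 (m(y, R) = 3*(3 + 1)**2 = 3*4**2 = 3*16 = 48)
v(W(6, -2))*m(52, 36) = (13 + 0)**2*48 = 13**2*48 = 169*48 = 8112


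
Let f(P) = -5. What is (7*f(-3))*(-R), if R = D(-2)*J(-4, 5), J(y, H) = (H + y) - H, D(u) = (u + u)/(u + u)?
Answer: -140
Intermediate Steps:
D(u) = 1 (D(u) = (2*u)/((2*u)) = (2*u)*(1/(2*u)) = 1)
J(y, H) = y
R = -4 (R = 1*(-4) = -4)
(7*f(-3))*(-R) = (7*(-5))*(-1*(-4)) = -35*4 = -140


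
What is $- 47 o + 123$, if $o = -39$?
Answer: $1956$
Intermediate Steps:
$- 47 o + 123 = \left(-47\right) \left(-39\right) + 123 = 1833 + 123 = 1956$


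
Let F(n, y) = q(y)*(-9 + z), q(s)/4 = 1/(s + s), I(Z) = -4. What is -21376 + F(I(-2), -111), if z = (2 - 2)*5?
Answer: -790906/37 ≈ -21376.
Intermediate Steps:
z = 0 (z = 0*5 = 0)
q(s) = 2/s (q(s) = 4/(s + s) = 4/((2*s)) = 4*(1/(2*s)) = 2/s)
F(n, y) = -18/y (F(n, y) = (2/y)*(-9 + 0) = (2/y)*(-9) = -18/y)
-21376 + F(I(-2), -111) = -21376 - 18/(-111) = -21376 - 18*(-1/111) = -21376 + 6/37 = -790906/37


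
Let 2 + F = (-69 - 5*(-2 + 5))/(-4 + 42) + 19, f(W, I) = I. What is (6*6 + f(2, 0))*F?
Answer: 10116/19 ≈ 532.42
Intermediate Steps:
F = 281/19 (F = -2 + ((-69 - 5*(-2 + 5))/(-4 + 42) + 19) = -2 + ((-69 - 5*3)/38 + 19) = -2 + ((-69 - 15)*(1/38) + 19) = -2 + (-84*1/38 + 19) = -2 + (-42/19 + 19) = -2 + 319/19 = 281/19 ≈ 14.789)
(6*6 + f(2, 0))*F = (6*6 + 0)*(281/19) = (36 + 0)*(281/19) = 36*(281/19) = 10116/19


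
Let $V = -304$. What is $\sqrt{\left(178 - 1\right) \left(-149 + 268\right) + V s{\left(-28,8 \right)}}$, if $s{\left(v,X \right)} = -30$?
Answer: $\sqrt{30183} \approx 173.73$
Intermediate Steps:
$\sqrt{\left(178 - 1\right) \left(-149 + 268\right) + V s{\left(-28,8 \right)}} = \sqrt{\left(178 - 1\right) \left(-149 + 268\right) - -9120} = \sqrt{\left(178 - 1\right) 119 + 9120} = \sqrt{177 \cdot 119 + 9120} = \sqrt{21063 + 9120} = \sqrt{30183}$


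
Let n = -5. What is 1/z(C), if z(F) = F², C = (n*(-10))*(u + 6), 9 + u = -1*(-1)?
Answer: 1/10000 ≈ 0.00010000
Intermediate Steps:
u = -8 (u = -9 - 1*(-1) = -9 + 1 = -8)
C = -100 (C = (-5*(-10))*(-8 + 6) = 50*(-2) = -100)
1/z(C) = 1/((-100)²) = 1/10000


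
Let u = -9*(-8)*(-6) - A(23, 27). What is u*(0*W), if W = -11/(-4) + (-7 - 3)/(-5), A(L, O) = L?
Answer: 0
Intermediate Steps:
W = 19/4 (W = -11*(-1/4) - 10*(-1/5) = 11/4 + 2 = 19/4 ≈ 4.7500)
u = -455 (u = -9*(-8)*(-6) - 1*23 = 72*(-6) - 23 = -432 - 23 = -455)
u*(0*W) = -0*19/4 = -455*0 = 0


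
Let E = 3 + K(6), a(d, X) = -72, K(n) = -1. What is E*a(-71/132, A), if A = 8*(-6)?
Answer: -144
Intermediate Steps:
A = -48
E = 2 (E = 3 - 1 = 2)
E*a(-71/132, A) = 2*(-72) = -144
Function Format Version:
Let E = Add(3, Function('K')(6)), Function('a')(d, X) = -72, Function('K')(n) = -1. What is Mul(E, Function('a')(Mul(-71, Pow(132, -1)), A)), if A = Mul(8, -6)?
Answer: -144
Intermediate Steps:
A = -48
E = 2 (E = Add(3, -1) = 2)
Mul(E, Function('a')(Mul(-71, Pow(132, -1)), A)) = Mul(2, -72) = -144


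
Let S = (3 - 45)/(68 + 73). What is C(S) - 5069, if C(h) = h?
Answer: -238257/47 ≈ -5069.3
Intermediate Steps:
S = -14/47 (S = -42/141 = -42*1/141 = -14/47 ≈ -0.29787)
C(S) - 5069 = -14/47 - 5069 = -238257/47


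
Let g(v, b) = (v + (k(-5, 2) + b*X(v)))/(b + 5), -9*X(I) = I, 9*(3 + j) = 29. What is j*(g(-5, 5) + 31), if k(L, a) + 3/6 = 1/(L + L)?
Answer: 13823/2025 ≈ 6.8262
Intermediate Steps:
j = 2/9 (j = -3 + (1/9)*29 = -3 + 29/9 = 2/9 ≈ 0.22222)
X(I) = -I/9
k(L, a) = -1/2 + 1/(2*L) (k(L, a) = -1/2 + 1/(L + L) = -1/2 + 1/(2*L))
g(v, b) = (-3/5 + v - b*v/9)/(5 + b) (g(v, b) = (v + ((1/2)*(1 - 1*(-5))/(-5) + b*(-v/9)))/(b + 5) = (v + ((1/2)*(-1/5)*(1 + 5) - b*v/9))/(5 + b) = (v + ((1/2)*(-1/5)*6 - b*v/9))/(5 + b) = (v + (-3/5 - b*v/9))/(5 + b) = (-3/5 + v - b*v/9)/(5 + b))
j*(g(-5, 5) + 31) = 2*((-3/5 - 5 - 1/9*5*(-5))/(5 + 5) + 31)/9 = 2*((-3/5 - 5 + 25/9)/10 + 31)/9 = 2*((1/10)*(-127/45) + 31)/9 = 2*(-127/450 + 31)/9 = (2/9)*(13823/450) = 13823/2025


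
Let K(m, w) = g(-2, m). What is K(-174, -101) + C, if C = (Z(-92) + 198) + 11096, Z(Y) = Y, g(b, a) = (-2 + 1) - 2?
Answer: 11199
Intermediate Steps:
g(b, a) = -3 (g(b, a) = -1 - 2 = -3)
K(m, w) = -3
C = 11202 (C = (-92 + 198) + 11096 = 106 + 11096 = 11202)
K(-174, -101) + C = -3 + 11202 = 11199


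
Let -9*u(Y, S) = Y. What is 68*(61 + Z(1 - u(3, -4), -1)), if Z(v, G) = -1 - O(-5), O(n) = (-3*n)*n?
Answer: 9180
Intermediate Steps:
O(n) = -3*n²
u(Y, S) = -Y/9
Z(v, G) = 74 (Z(v, G) = -1 - (-3)*(-5)² = -1 - (-3)*25 = -1 - 1*(-75) = -1 + 75 = 74)
68*(61 + Z(1 - u(3, -4), -1)) = 68*(61 + 74) = 68*135 = 9180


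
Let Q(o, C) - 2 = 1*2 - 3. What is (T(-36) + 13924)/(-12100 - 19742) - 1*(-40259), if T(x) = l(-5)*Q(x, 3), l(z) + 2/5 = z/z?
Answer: 6409565767/159210 ≈ 40259.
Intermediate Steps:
Q(o, C) = 1 (Q(o, C) = 2 + (1*2 - 3) = 2 + (2 - 3) = 2 - 1 = 1)
l(z) = 3/5 (l(z) = -2/5 + z/z = -2/5 + 1 = 3/5)
T(x) = 3/5 (T(x) = (3/5)*1 = 3/5)
(T(-36) + 13924)/(-12100 - 19742) - 1*(-40259) = (3/5 + 13924)/(-12100 - 19742) - 1*(-40259) = (69623/5)/(-31842) + 40259 = (69623/5)*(-1/31842) + 40259 = -69623/159210 + 40259 = 6409565767/159210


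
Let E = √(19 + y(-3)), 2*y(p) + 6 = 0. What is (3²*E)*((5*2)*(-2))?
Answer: -720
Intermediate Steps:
y(p) = -3 (y(p) = -3 + (½)*0 = -3 + 0 = -3)
E = 4 (E = √(19 - 3) = √16 = 4)
(3²*E)*((5*2)*(-2)) = (3²*4)*((5*2)*(-2)) = (9*4)*(10*(-2)) = 36*(-20) = -720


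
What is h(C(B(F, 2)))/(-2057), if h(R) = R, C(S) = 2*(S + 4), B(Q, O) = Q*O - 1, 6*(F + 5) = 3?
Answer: 12/2057 ≈ 0.0058337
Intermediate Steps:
F = -9/2 (F = -5 + (⅙)*3 = -5 + ½ = -9/2 ≈ -4.5000)
B(Q, O) = -1 + O*Q (B(Q, O) = O*Q - 1 = -1 + O*Q)
C(S) = 8 + 2*S (C(S) = 2*(4 + S) = 8 + 2*S)
h(C(B(F, 2)))/(-2057) = (8 + 2*(-1 + 2*(-9/2)))/(-2057) = (8 + 2*(-1 - 9))*(-1/2057) = (8 + 2*(-10))*(-1/2057) = (8 - 20)*(-1/2057) = -12*(-1/2057) = 12/2057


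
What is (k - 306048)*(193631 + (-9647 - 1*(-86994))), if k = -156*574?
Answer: -107196728976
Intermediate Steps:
k = -89544
(k - 306048)*(193631 + (-9647 - 1*(-86994))) = (-89544 - 306048)*(193631 + (-9647 - 1*(-86994))) = -395592*(193631 + (-9647 + 86994)) = -395592*(193631 + 77347) = -395592*270978 = -107196728976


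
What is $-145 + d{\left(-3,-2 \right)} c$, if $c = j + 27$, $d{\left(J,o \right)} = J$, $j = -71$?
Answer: $-13$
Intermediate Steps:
$c = -44$ ($c = -71 + 27 = -44$)
$-145 + d{\left(-3,-2 \right)} c = -145 - -132 = -145 + 132 = -13$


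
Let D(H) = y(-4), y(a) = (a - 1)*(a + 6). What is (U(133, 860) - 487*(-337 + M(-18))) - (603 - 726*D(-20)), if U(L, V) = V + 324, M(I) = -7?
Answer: 160849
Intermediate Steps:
U(L, V) = 324 + V
y(a) = (-1 + a)*(6 + a)
D(H) = -10 (D(H) = -6 + (-4)² + 5*(-4) = -6 + 16 - 20 = -10)
(U(133, 860) - 487*(-337 + M(-18))) - (603 - 726*D(-20)) = ((324 + 860) - 487*(-337 - 7)) - (603 - 726*(-10)) = (1184 - 487*(-344)) - (603 + 7260) = (1184 - 1*(-167528)) - 1*7863 = (1184 + 167528) - 7863 = 168712 - 7863 = 160849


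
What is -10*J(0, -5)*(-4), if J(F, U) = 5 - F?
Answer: 200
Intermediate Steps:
-10*J(0, -5)*(-4) = -10*(5 - 1*0)*(-4) = -10*(5 + 0)*(-4) = -10*5*(-4) = -50*(-4) = 200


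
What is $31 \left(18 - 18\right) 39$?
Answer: $0$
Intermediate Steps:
$31 \left(18 - 18\right) 39 = 31 \cdot 0 \cdot 39 = 0 \cdot 39 = 0$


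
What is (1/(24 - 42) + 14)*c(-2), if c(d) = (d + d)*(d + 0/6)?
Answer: 1004/9 ≈ 111.56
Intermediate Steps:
c(d) = 2*d**2 (c(d) = (2*d)*(d + 0*(1/6)) = (2*d)*(d + 0) = (2*d)*d = 2*d**2)
(1/(24 - 42) + 14)*c(-2) = (1/(24 - 42) + 14)*(2*(-2)**2) = (1/(-18) + 14)*(2*4) = (-1/18 + 14)*8 = (251/18)*8 = 1004/9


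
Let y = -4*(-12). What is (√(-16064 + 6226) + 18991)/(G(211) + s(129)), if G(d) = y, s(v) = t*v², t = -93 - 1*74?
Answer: -18991/2778999 - I*√9838/2778999 ≈ -0.0068338 - 3.5692e-5*I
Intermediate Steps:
t = -167 (t = -93 - 74 = -167)
s(v) = -167*v²
y = 48
G(d) = 48
(√(-16064 + 6226) + 18991)/(G(211) + s(129)) = (√(-16064 + 6226) + 18991)/(48 - 167*129²) = (√(-9838) + 18991)/(48 - 167*16641) = (I*√9838 + 18991)/(48 - 2779047) = (18991 + I*√9838)/(-2778999) = (18991 + I*√9838)*(-1/2778999) = -18991/2778999 - I*√9838/2778999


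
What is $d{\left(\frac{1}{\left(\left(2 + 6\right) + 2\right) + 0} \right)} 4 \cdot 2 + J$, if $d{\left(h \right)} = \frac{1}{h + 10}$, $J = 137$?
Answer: $\frac{13917}{101} \approx 137.79$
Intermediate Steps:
$d{\left(h \right)} = \frac{1}{10 + h}$
$d{\left(\frac{1}{\left(\left(2 + 6\right) + 2\right) + 0} \right)} 4 \cdot 2 + J = \frac{4 \cdot 2}{10 + \frac{1}{\left(\left(2 + 6\right) + 2\right) + 0}} + 137 = \frac{1}{10 + \frac{1}{\left(8 + 2\right) + 0}} \cdot 8 + 137 = \frac{1}{10 + \frac{1}{10 + 0}} \cdot 8 + 137 = \frac{1}{10 + \frac{1}{10}} \cdot 8 + 137 = \frac{1}{\frac{101}{10}} \cdot 8 + 137 = \frac{10}{101} \cdot 8 + 137 = \frac{80}{101} + 137 = \frac{13917}{101}$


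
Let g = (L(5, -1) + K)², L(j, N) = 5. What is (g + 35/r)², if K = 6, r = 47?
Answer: 32741284/2209 ≈ 14822.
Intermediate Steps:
g = 121 (g = (5 + 6)² = 11² = 121)
(g + 35/r)² = (121 + 35/47)² = (5722/47)² = 32741284/2209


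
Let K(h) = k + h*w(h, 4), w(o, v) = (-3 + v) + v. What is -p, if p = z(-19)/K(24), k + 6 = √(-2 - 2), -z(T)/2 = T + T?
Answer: -1083/1625 + 19*I/1625 ≈ -0.66646 + 0.011692*I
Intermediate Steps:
w(o, v) = -3 + 2*v
z(T) = -4*T (z(T) = -2*(T + T) = -4*T)
k = -6 + 2*I (k = -6 + √(-2 - 2) = -6 + √(-4) = -6 + 2*I ≈ -6.0 + 2.0*I)
K(h) = -6 + 2*I + 5*h (K(h) = (-6 + 2*I) + h*(-3 + 2*4) = (-6 + 2*I) + h*(-3 + 8) = (-6 + 2*I) + h*5 = (-6 + 2*I) + 5*h = -6 + 2*I + 5*h)
p = 19*(114 - 2*I)/3250 (p = (-4*(-19))/(-6 + 2*I + 5*24) = 76/(-6 + 2*I + 120) = 76/(114 + 2*I) = 76*((114 - 2*I)/13000) = 19*(114 - 2*I)/3250 ≈ 0.66646 - 0.011692*I)
-p = -(1083/1625 - 19*I/1625) = -1083/1625 + 19*I/1625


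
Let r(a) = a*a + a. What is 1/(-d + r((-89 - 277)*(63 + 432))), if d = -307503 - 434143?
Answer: 1/32823129376 ≈ 3.0466e-11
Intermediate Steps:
d = -741646
r(a) = a + a² (r(a) = a² + a = a + a²)
1/(-d + r((-89 - 277)*(63 + 432))) = 1/(-1*(-741646) + ((-89 - 277)*(63 + 432))*(1 + (-89 - 277)*(63 + 432))) = 1/(741646 + (-366*495)*(1 - 366*495)) = 1/(741646 - 181170*(1 - 181170)) = 1/(741646 - 181170*(-181169)) = 1/(741646 + 32822387730) = 1/32823129376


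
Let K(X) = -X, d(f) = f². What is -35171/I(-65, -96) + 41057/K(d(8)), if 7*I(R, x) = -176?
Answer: 533161/704 ≈ 757.33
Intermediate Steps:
I(R, x) = -176/7 (I(R, x) = (⅐)*(-176) = -176/7)
-35171/I(-65, -96) + 41057/K(d(8)) = -35171/(-176/7) + 41057/((-1*8²)) = -35171*(-7/176) + 41057/((-1*64)) = 246197/176 + 41057/(-64) = 246197/176 + 41057*(-1/64) = 246197/176 - 41057/64 = 533161/704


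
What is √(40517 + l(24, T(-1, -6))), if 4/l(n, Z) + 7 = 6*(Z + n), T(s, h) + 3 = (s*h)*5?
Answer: √3622261513/299 ≈ 201.29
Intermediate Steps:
T(s, h) = -3 + 5*h*s (T(s, h) = -3 + (s*h)*5 = -3 + (h*s)*5 = -3 + 5*h*s)
l(n, Z) = 4/(-7 + 6*Z + 6*n) (l(n, Z) = 4/(-7 + 6*(Z + n)) = 4/(-7 + (6*Z + 6*n)) = 4/(-7 + 6*Z + 6*n))
√(40517 + l(24, T(-1, -6))) = √(40517 + 4/(-7 + 6*(-3 + 5*(-6)*(-1)) + 6*24)) = √(40517 + 4/(-7 + 6*(-3 + 30) + 144)) = √(40517 + 4/(-7 + 6*27 + 144)) = √(40517 + 4/(-7 + 162 + 144)) = √(40517 + 4/299) = √(12114587/299) = √3622261513/299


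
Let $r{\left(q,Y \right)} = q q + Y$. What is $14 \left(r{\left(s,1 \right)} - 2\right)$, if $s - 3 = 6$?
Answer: $1120$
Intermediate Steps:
$s = 9$ ($s = 3 + 6 = 9$)
$r{\left(q,Y \right)} = Y + q^{2}$ ($r{\left(q,Y \right)} = q^{2} + Y = Y + q^{2}$)
$14 \left(r{\left(s,1 \right)} - 2\right) = 14 \left(\left(1 + 9^{2}\right) - 2\right) = 14 \left(\left(1 + 81\right) - 2\right) = 14 \left(82 - 2\right) = 14 \cdot 80 = 1120$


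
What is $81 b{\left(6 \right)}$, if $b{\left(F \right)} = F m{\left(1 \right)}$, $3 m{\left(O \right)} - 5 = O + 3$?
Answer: $1458$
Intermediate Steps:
$m{\left(O \right)} = \frac{8}{3} + \frac{O}{3}$ ($m{\left(O \right)} = \frac{5}{3} + \frac{O + 3}{3} = \frac{5}{3} + \frac{3 + O}{3} = \frac{5}{3} + \left(1 + \frac{O}{3}\right) = \frac{8}{3} + \frac{O}{3}$)
$b{\left(F \right)} = 3 F$ ($b{\left(F \right)} = F \left(\frac{8}{3} + \frac{1}{3} \cdot 1\right) = F \left(\frac{8}{3} + \frac{1}{3}\right) = F 3 = 3 F$)
$81 b{\left(6 \right)} = 81 \cdot 3 \cdot 6 = 81 \cdot 18 = 1458$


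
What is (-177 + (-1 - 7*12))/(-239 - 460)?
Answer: 262/699 ≈ 0.37482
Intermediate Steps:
(-177 + (-1 - 7*12))/(-239 - 460) = (-177 + (-1 - 84))/(-699) = (-177 - 85)*(-1/699) = -262*(-1/699) = 262/699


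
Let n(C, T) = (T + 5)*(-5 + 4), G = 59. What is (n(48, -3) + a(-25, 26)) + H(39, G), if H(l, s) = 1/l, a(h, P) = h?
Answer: -1052/39 ≈ -26.974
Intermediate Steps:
n(C, T) = -5 - T (n(C, T) = (5 + T)*(-1) = -5 - T)
(n(48, -3) + a(-25, 26)) + H(39, G) = ((-5 - 1*(-3)) - 25) + 1/39 = ((-5 + 3) - 25) + 1/39 = (-2 - 25) + 1/39 = -27 + 1/39 = -1052/39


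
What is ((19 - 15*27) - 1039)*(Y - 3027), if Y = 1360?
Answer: 2375475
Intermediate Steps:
((19 - 15*27) - 1039)*(Y - 3027) = ((19 - 15*27) - 1039)*(1360 - 3027) = ((19 - 405) - 1039)*(-1667) = (-386 - 1039)*(-1667) = -1425*(-1667) = 2375475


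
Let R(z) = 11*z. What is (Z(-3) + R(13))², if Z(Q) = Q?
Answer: 19600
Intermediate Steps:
(Z(-3) + R(13))² = (-3 + 11*13)² = (-3 + 143)² = 140² = 19600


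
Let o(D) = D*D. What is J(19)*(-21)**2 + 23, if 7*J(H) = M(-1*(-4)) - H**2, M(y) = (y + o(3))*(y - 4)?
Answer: -22720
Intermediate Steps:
o(D) = D**2
M(y) = (-4 + y)*(9 + y) (M(y) = (y + 3**2)*(y - 4) = (y + 9)*(-4 + y) = (9 + y)*(-4 + y) = (-4 + y)*(9 + y))
J(H) = -H**2/7 (J(H) = ((-36 + (-1*(-4))**2 + 5*(-1*(-4))) - H**2)/7 = ((-36 + 4**2 + 5*4) - H**2)/7 = ((-36 + 16 + 20) - H**2)/7 = (0 - H**2)/7 = (-H**2)/7 = -H**2/7)
J(19)*(-21)**2 + 23 = -1/7*19**2*(-21)**2 + 23 = -1/7*361*441 + 23 = -361/7*441 + 23 = -22743 + 23 = -22720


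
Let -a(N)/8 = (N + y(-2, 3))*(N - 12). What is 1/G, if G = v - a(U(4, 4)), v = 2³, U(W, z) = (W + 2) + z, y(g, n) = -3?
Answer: -1/104 ≈ -0.0096154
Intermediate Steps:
U(W, z) = 2 + W + z (U(W, z) = (2 + W) + z = 2 + W + z)
v = 8
a(N) = -8*(-12 + N)*(-3 + N) (a(N) = -8*(N - 3)*(N - 12) = -8*(-3 + N)*(-12 + N) = -8*(-12 + N)*(-3 + N))
G = -104 (G = 8 - (-288 - 8*(2 + 4 + 4)² + 120*(2 + 4 + 4)) = 8 - (-288 - 8*10² + 120*10) = 8 - (-288 - 8*100 + 1200) = 8 - (-288 - 800 + 1200) = 8 - 1*112 = 8 - 112 = -104)
1/G = 1/(-104) = -1/104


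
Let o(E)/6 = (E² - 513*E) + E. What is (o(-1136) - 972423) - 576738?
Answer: 9683607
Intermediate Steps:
o(E) = -3072*E + 6*E² (o(E) = 6*((E² - 513*E) + E) = 6*(E² - 512*E) = -3072*E + 6*E²)
(o(-1136) - 972423) - 576738 = (6*(-1136)*(-512 - 1136) - 972423) - 576738 = (6*(-1136)*(-1648) - 972423) - 576738 = (11232768 - 972423) - 576738 = 10260345 - 576738 = 9683607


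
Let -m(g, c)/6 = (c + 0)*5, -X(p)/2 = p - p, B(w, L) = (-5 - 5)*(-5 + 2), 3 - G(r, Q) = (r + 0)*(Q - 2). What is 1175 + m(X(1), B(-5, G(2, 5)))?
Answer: 275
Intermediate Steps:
G(r, Q) = 3 - r*(-2 + Q) (G(r, Q) = 3 - (r + 0)*(Q - 2) = 3 - r*(-2 + Q))
B(w, L) = 30 (B(w, L) = -10*(-3) = 30)
X(p) = 0 (X(p) = -2*(p - p) = -2*0 = 0)
m(g, c) = -30*c (m(g, c) = -6*(c + 0)*5 = -6*c*5 = -30*c)
1175 + m(X(1), B(-5, G(2, 5))) = 1175 - 30*30 = 1175 - 900 = 275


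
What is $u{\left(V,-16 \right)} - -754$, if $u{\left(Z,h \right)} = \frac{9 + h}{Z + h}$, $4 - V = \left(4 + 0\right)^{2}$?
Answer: $\frac{3017}{4} \approx 754.25$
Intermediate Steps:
$V = -12$ ($V = 4 - \left(4 + 0\right)^{2} = 4 - 4^{2} = 4 - 16 = -12$)
$u{\left(Z,h \right)} = \frac{9 + h}{Z + h}$
$u{\left(V,-16 \right)} - -754 = \frac{9 - 16}{-12 - 16} - -754 = \frac{1}{-28} \left(-7\right) + 754 = \left(- \frac{1}{28}\right) \left(-7\right) + 754 = \frac{1}{4} + 754 = \frac{3017}{4}$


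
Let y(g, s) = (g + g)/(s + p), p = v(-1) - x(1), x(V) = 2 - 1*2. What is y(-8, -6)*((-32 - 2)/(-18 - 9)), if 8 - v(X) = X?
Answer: -544/81 ≈ -6.7160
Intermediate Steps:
v(X) = 8 - X
x(V) = 0 (x(V) = 2 - 2 = 0)
p = 9 (p = (8 - 1*(-1)) - 1*0 = (8 + 1) + 0 = 9 + 0 = 9)
y(g, s) = 2*g/(9 + s) (y(g, s) = (g + g)/(s + 9) = (2*g)/(9 + s) = 2*g/(9 + s))
y(-8, -6)*((-32 - 2)/(-18 - 9)) = (2*(-8)/(9 - 6))*((-32 - 2)/(-18 - 9)) = (2*(-8)/3)*(-34/(-27)) = (2*(-8)*(1/3))*(-34*(-1/27)) = -16/3*34/27 = -544/81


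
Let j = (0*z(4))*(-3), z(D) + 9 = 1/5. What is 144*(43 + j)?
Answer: 6192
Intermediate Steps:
z(D) = -44/5 (z(D) = -9 + 1/5 = -9 + ⅕ = -44/5)
j = 0 (j = (0*(-44/5))*(-3) = 0*(-3) = 0)
144*(43 + j) = 144*(43 + 0) = 144*43 = 6192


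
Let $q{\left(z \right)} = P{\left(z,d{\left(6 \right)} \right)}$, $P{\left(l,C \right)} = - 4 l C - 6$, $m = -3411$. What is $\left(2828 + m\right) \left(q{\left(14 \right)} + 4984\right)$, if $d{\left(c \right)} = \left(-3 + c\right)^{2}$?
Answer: $-2608342$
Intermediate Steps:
$P{\left(l,C \right)} = -6 - 4 C l$ ($P{\left(l,C \right)} = - 4 C l - 6 = -6 - 4 C l$)
$q{\left(z \right)} = -6 - 36 z$ ($q{\left(z \right)} = -6 - 4 \left(-3 + 6\right)^{2} z = -6 - 4 \cdot 3^{2} z = -6 - 36 z$)
$\left(2828 + m\right) \left(q{\left(14 \right)} + 4984\right) = \left(2828 - 3411\right) \left(\left(-6 - 504\right) + 4984\right) = - 583 \left(\left(-6 - 504\right) + 4984\right) = - 583 \left(-510 + 4984\right) = \left(-583\right) 4474 = -2608342$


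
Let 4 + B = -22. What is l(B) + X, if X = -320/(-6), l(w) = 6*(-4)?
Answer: 88/3 ≈ 29.333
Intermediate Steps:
B = -26 (B = -4 - 22 = -26)
l(w) = -24
X = 160/3 (X = -320*(-⅙) = 160/3 ≈ 53.333)
l(B) + X = -24 + 160/3 = 88/3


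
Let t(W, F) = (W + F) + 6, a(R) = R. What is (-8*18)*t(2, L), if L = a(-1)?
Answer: -1008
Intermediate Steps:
L = -1
t(W, F) = 6 + F + W (t(W, F) = (F + W) + 6 = 6 + F + W)
(-8*18)*t(2, L) = (-8*18)*(6 - 1 + 2) = -144*7 = -1008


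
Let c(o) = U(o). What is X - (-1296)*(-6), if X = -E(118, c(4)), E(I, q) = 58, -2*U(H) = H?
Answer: -7834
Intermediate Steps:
U(H) = -H/2
c(o) = -o/2
X = -58 (X = -1*58 = -58)
X - (-1296)*(-6) = -58 - (-1296)*(-6) = -58 - 1*7776 = -58 - 7776 = -7834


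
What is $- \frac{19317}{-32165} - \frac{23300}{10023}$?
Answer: $- \frac{555830209}{322389795} \approx -1.7241$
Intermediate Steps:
$- \frac{19317}{-32165} - \frac{23300}{10023} = \left(-19317\right) \left(- \frac{1}{32165}\right) - \frac{23300}{10023} = \frac{19317}{32165} - \frac{23300}{10023} = - \frac{555830209}{322389795}$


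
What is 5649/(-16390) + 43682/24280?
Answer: 28939513/19897460 ≈ 1.4544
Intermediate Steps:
5649/(-16390) + 43682/24280 = 5649*(-1/16390) + 43682*(1/24280) = -5649/16390 + 21841/12140 = 28939513/19897460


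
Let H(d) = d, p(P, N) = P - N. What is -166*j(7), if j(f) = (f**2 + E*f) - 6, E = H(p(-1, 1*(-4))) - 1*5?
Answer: -4814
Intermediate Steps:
E = -2 (E = (-1 - (-4)) - 1*5 = (-1 - 1*(-4)) - 5 = (-1 + 4) - 5 = 3 - 5 = -2)
j(f) = -6 + f**2 - 2*f (j(f) = (f**2 - 2*f) - 6 = -6 + f**2 - 2*f)
-166*j(7) = -166*(-6 + 7**2 - 2*7) = -166*(-6 + 49 - 14) = -166*29 = -4814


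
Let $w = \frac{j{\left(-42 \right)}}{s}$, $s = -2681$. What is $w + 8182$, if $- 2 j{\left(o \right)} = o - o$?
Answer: $8182$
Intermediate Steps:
$j{\left(o \right)} = 0$ ($j{\left(o \right)} = - \frac{o - o}{2} = \left(- \frac{1}{2}\right) 0 = 0$)
$w = 0$ ($w = \frac{0}{-2681} = 0 \left(- \frac{1}{2681}\right) = 0$)
$w + 8182 = 0 + 8182 = 8182$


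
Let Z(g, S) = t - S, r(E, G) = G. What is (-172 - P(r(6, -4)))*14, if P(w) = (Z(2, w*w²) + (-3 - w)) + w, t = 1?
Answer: -3276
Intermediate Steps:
Z(g, S) = 1 - S
P(w) = -2 - w³ (P(w) = ((1 - w*w²) + (-3 - w)) + w = ((1 - w³) + (-3 - w)) + w = (-2 - w - w³) + w = -2 - w³)
(-172 - P(r(6, -4)))*14 = (-172 - (-2 - 1*(-4)³))*14 = (-172 - (-2 - 1*(-64)))*14 = (-172 - (-2 + 64))*14 = (-172 - 1*62)*14 = (-172 - 62)*14 = -234*14 = -3276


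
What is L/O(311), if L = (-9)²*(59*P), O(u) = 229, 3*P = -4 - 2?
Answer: -9558/229 ≈ -41.738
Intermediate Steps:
P = -2 (P = (-4 - 2)/3 = (⅓)*(-6) = -2)
L = -9558 (L = (-9)²*(59*(-2)) = 81*(-118) = -9558)
L/O(311) = -9558/229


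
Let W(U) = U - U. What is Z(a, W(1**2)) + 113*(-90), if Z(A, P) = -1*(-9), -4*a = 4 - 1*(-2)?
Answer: -10161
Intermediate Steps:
a = -3/2 (a = -(4 - 1*(-2))/4 = -(4 + 2)/4 = -1/4*6 = -3/2 ≈ -1.5000)
W(U) = 0
Z(A, P) = 9
Z(a, W(1**2)) + 113*(-90) = 9 + 113*(-90) = 9 - 10170 = -10161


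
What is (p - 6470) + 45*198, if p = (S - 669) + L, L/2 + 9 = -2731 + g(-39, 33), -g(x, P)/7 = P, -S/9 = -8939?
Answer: 76280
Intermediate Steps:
S = 80451 (S = -9*(-8939) = 80451)
g(x, P) = -7*P
L = -5942 (L = -18 + 2*(-2731 - 7*33) = -18 + 2*(-2731 - 231) = -18 + 2*(-2962) = -18 - 5924 = -5942)
p = 73840 (p = (80451 - 669) - 5942 = 79782 - 5942 = 73840)
(p - 6470) + 45*198 = (73840 - 6470) + 45*198 = 67370 + 8910 = 76280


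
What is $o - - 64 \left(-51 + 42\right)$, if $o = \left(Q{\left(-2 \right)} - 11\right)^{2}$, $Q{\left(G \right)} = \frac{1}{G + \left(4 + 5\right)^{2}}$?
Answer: $- \frac{2841392}{6241} \approx -455.28$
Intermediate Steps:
$Q{\left(G \right)} = \frac{1}{81 + G}$ ($Q{\left(G \right)} = \frac{1}{G + 9^{2}} = \frac{1}{G + 81} = \frac{1}{81 + G}$)
$o = \frac{753424}{6241}$ ($o = \left(\frac{1}{81 - 2} - 11\right)^{2} = \left(\frac{1}{79} - 11\right)^{2} = \left(- \frac{868}{79}\right)^{2} = \frac{753424}{6241} \approx 120.72$)
$o - - 64 \left(-51 + 42\right) = \frac{753424}{6241} - - 64 \left(-51 + 42\right) = \frac{753424}{6241} - \left(-64\right) \left(-9\right) = \frac{753424}{6241} - 576 = - \frac{2841392}{6241}$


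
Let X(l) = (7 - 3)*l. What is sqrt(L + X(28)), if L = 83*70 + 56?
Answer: 7*sqrt(122) ≈ 77.318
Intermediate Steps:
X(l) = 4*l
L = 5866 (L = 5810 + 56 = 5866)
sqrt(L + X(28)) = sqrt(5866 + 4*28) = sqrt(5866 + 112) = sqrt(5978) = 7*sqrt(122)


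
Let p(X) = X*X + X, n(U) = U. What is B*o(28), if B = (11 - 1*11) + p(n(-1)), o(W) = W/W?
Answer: 0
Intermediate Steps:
o(W) = 1
p(X) = X + X² (p(X) = X² + X = X + X²)
B = 0 (B = (11 - 1*11) - (1 - 1) = (11 - 11) - 1*0 = 0 + 0 = 0)
B*o(28) = 0*1 = 0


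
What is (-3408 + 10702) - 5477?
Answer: 1817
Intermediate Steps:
(-3408 + 10702) - 5477 = 7294 - 5477 = 1817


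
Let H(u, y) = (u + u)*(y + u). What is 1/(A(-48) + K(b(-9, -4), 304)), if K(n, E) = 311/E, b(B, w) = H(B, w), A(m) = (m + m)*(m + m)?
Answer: 304/2801975 ≈ 0.00010849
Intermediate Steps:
A(m) = 4*m**2 (A(m) = (2*m)*(2*m) = 4*m**2)
H(u, y) = 2*u*(u + y) (H(u, y) = (2*u)*(u + y) = 2*u*(u + y))
b(B, w) = 2*B*(B + w)
1/(A(-48) + K(b(-9, -4), 304)) = 1/(4*(-48)**2 + 311/304) = 1/(4*2304 + 311*(1/304)) = 1/(9216 + 311/304) = 1/(2801975/304) = 304/2801975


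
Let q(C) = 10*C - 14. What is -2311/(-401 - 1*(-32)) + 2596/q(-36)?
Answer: -4255/6273 ≈ -0.67830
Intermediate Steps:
q(C) = -14 + 10*C
-2311/(-401 - 1*(-32)) + 2596/q(-36) = -2311/(-401 - 1*(-32)) + 2596/(-14 + 10*(-36)) = -2311/(-401 + 32) + 2596/(-14 - 360) = -2311/(-369) + 2596/(-374) = -2311*(-1/369) + 2596*(-1/374) = 2311/369 - 118/17 = -4255/6273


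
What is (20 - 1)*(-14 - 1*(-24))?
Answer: 190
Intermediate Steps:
(20 - 1)*(-14 - 1*(-24)) = 19*(-14 + 24) = 19*10 = 190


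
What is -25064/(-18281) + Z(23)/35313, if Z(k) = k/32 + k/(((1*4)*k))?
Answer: 28323287735/20657822496 ≈ 1.3711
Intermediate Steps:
Z(k) = 1/4 + k/32 (Z(k) = k*(1/32) + k/((4*k)) = k/32 + k*(1/(4*k)) = k/32 + 1/4 = 1/4 + k/32)
-25064/(-18281) + Z(23)/35313 = -25064/(-18281) + (1/4 + (1/32)*23)/35313 = -25064*(-1/18281) + (1/4 + 23/32)*(1/35313) = 25064/18281 + (31/32)*(1/35313) = 25064/18281 + 31/1130016 = 28323287735/20657822496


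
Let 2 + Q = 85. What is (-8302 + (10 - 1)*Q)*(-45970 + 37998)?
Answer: 60228460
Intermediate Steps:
Q = 83 (Q = -2 + 85 = 83)
(-8302 + (10 - 1)*Q)*(-45970 + 37998) = (-8302 + (10 - 1)*83)*(-45970 + 37998) = (-8302 + 9*83)*(-7972) = (-8302 + 747)*(-7972) = -7555*(-7972) = 60228460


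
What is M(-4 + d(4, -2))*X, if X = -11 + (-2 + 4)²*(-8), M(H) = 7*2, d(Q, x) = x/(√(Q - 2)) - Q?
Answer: -602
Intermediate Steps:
d(Q, x) = -Q + x/√(-2 + Q) (d(Q, x) = x/(√(-2 + Q)) - Q = x/√(-2 + Q) - Q = -Q + x/√(-2 + Q))
M(H) = 14
X = -43 (X = -11 + 2²*(-8) = -11 + 4*(-8) = -11 - 32 = -43)
M(-4 + d(4, -2))*X = 14*(-43) = -602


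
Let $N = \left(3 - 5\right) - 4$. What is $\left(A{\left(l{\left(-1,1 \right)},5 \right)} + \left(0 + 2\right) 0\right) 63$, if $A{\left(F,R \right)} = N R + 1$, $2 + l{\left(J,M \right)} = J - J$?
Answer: $-1827$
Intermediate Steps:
$l{\left(J,M \right)} = -2$ ($l{\left(J,M \right)} = -2 + \left(J - J\right) = -2 + 0 = -2$)
$N = -6$ ($N = -2 - 4 = -6$)
$A{\left(F,R \right)} = 1 - 6 R$ ($A{\left(F,R \right)} = - 6 R + 1 = 1 - 6 R$)
$\left(A{\left(l{\left(-1,1 \right)},5 \right)} + \left(0 + 2\right) 0\right) 63 = \left(\left(1 - 30\right) + \left(0 + 2\right) 0\right) 63 = \left(\left(1 - 30\right) + 2 \cdot 0\right) 63 = \left(-29 + 0\right) 63 = \left(-29\right) 63 = -1827$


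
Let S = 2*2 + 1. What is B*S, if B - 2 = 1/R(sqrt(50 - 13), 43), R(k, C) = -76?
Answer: 755/76 ≈ 9.9342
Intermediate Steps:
S = 5 (S = 4 + 1 = 5)
B = 151/76 (B = 2 + 1/(-76) = 2 - 1/76 = 151/76 ≈ 1.9868)
B*S = (151/76)*5 = 755/76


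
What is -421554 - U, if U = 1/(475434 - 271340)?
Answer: -86036642077/204094 ≈ -4.2155e+5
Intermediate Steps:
U = 1/204094 ≈ 4.8997e-6
-421554 - U = -421554 - 1*1/204094 = -421554 - 1/204094 = -86036642077/204094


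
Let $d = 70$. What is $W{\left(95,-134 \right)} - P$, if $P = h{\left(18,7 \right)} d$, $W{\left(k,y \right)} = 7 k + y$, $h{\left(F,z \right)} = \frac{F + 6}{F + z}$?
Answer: $\frac{2319}{5} \approx 463.8$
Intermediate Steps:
$h{\left(F,z \right)} = \frac{6 + F}{F + z}$
$W{\left(k,y \right)} = y + 7 k$
$P = \frac{336}{5}$ ($P = \frac{6 + 18}{18 + 7} \cdot 70 = \frac{1}{25} \cdot 24 \cdot 70 = \frac{24}{25} \cdot 70 = \frac{336}{5} \approx 67.2$)
$W{\left(95,-134 \right)} - P = \left(-134 + 7 \cdot 95\right) - \frac{336}{5} = \left(-134 + 665\right) - \frac{336}{5} = 531 - \frac{336}{5} = \frac{2319}{5}$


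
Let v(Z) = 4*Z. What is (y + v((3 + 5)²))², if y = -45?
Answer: 44521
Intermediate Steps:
(y + v((3 + 5)²))² = (-45 + 4*(3 + 5)²)² = (-45 + 4*8²)² = (-45 + 4*64)² = (-45 + 256)² = 211² = 44521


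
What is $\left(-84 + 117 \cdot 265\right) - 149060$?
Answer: $-118139$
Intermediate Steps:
$\left(-84 + 117 \cdot 265\right) - 149060 = \left(-84 + 31005\right) - 149060 = 30921 - 149060 = -118139$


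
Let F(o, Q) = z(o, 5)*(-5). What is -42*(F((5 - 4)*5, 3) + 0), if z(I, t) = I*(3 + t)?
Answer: 8400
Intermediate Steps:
F(o, Q) = -40*o (F(o, Q) = (o*(3 + 5))*(-5) = (o*8)*(-5) = (8*o)*(-5) = -40*o)
-42*(F((5 - 4)*5, 3) + 0) = -42*(-40*(5 - 4)*5 + 0) = -42*(-40*5 + 0) = -42*(-200 + 0) = -42*(-200) = 8400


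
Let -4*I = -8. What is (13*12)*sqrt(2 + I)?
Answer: 312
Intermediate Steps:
I = 2 (I = -1/4*(-8) = 2)
(13*12)*sqrt(2 + I) = (13*12)*sqrt(2 + 2) = 156*sqrt(4) = 156*2 = 312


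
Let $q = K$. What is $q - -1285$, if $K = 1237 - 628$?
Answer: $1894$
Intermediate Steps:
$K = 609$ ($K = 1237 - 628 = 609$)
$q = 609$
$q - -1285 = 609 - -1285 = 609 + 1285 = 1894$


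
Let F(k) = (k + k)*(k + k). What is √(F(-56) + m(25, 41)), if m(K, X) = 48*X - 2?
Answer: √14510 ≈ 120.46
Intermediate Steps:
m(K, X) = -2 + 48*X
F(k) = 4*k² (F(k) = (2*k)*(2*k) = 4*k²)
√(F(-56) + m(25, 41)) = √(4*(-56)² + (-2 + 48*41)) = √(4*3136 + (-2 + 1968)) = √(12544 + 1966) = √14510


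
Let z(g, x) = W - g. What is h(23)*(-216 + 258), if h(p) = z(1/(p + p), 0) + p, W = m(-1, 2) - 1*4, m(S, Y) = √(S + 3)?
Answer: 18333/23 + 42*√2 ≈ 856.48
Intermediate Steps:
m(S, Y) = √(3 + S)
W = -4 + √2 (W = √(3 - 1) - 1*4 = √2 - 4 = -4 + √2 ≈ -2.5858)
z(g, x) = -4 + √2 - g (z(g, x) = (-4 + √2) - g = -4 + √2 - g)
h(p) = -4 + p + √2 - 1/(2*p) (h(p) = (-4 + √2 - 1/(p + p)) + p = (-4 + √2 - 1/(2*p)) + p = -4 + p + √2 - 1/(2*p))
h(23)*(-216 + 258) = (-4 + 23 + √2 - ½/23)*(-216 + 258) = (-4 + 23 + √2 - ½*1/23)*42 = (-4 + 23 + √2 - 1/46)*42 = (873/46 + √2)*42 = 18333/23 + 42*√2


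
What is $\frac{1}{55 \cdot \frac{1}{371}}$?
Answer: $\frac{371}{55} \approx 6.7455$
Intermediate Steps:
$\frac{1}{55 \cdot \frac{1}{371}} = \frac{1}{\frac{55}{371}} = \frac{371}{55}$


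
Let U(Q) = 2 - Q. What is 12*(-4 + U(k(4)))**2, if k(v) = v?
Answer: 432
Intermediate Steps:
12*(-4 + U(k(4)))**2 = 12*(-4 + (2 - 1*4))**2 = 12*(-4 + (2 - 4))**2 = 12*(-4 - 2)**2 = 12*(-6)**2 = 12*36 = 432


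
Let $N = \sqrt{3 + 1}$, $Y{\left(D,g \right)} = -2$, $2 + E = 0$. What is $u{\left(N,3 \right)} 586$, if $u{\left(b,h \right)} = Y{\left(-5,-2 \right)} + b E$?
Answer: $-3516$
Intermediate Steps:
$E = -2$ ($E = -2 + 0 = -2$)
$N = 2$ ($N = \sqrt{4} = 2$)
$u{\left(b,h \right)} = -2 - 2 b$ ($u{\left(b,h \right)} = -2 + b \left(-2\right) = -2 - 2 b$)
$u{\left(N,3 \right)} 586 = \left(-2 - 4\right) 586 = \left(-6\right) 586 = -3516$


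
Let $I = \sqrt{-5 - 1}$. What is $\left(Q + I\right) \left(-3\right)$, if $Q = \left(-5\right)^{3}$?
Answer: $375 - 3 i \sqrt{6} \approx 375.0 - 7.3485 i$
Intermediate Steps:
$Q = -125$
$I = i \sqrt{6}$ ($I = \sqrt{-6} = i \sqrt{6} \approx 2.4495 i$)
$\left(Q + I\right) \left(-3\right) = \left(-125 + i \sqrt{6}\right) \left(-3\right) = 375 - 3 i \sqrt{6}$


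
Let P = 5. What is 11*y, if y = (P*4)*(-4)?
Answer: -880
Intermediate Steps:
y = -80 (y = (5*4)*(-4) = 20*(-4) = -80)
11*y = 11*(-80) = -880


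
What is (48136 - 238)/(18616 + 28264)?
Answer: 23949/23440 ≈ 1.0217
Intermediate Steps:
(48136 - 238)/(18616 + 28264) = 47898/46880 = 47898*(1/46880) = 23949/23440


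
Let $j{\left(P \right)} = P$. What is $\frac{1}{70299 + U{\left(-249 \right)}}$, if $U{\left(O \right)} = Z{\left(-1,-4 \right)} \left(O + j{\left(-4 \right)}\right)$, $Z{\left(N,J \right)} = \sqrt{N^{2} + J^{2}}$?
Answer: $\frac{70299}{4940861248} + \frac{253 \sqrt{17}}{4940861248} \approx 1.4439 \cdot 10^{-5}$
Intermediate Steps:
$Z{\left(N,J \right)} = \sqrt{J^{2} + N^{2}}$
$U{\left(O \right)} = \sqrt{17} \left(-4 + O\right)$ ($U{\left(O \right)} = \sqrt{\left(-4\right)^{2} + \left(-1\right)^{2}} \left(O - 4\right) = \sqrt{16 + 1} \left(-4 + O\right) = \sqrt{17} \left(-4 + O\right)$)
$\frac{1}{70299 + U{\left(-249 \right)}} = \frac{1}{70299 + \sqrt{17} \left(-4 - 249\right)} = \frac{1}{70299 + \sqrt{17} \left(-253\right)} = \frac{1}{70299 - 253 \sqrt{17}}$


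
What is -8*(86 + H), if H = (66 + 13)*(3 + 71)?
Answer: -47456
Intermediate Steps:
H = 5846 (H = 79*74 = 5846)
-8*(86 + H) = -8*(86 + 5846) = -8*5932 = -47456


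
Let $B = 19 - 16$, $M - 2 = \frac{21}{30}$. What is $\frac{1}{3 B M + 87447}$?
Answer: $\frac{10}{874713} \approx 1.1432 \cdot 10^{-5}$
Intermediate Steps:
$M = \frac{27}{10}$ ($M = 2 + \frac{21}{30} = 2 + 21 \cdot \frac{1}{30} = 2 + \frac{7}{10} = \frac{27}{10} \approx 2.7$)
$B = 3$ ($B = 19 - 16 = 3$)
$\frac{1}{3 B M + 87447} = \frac{1}{3 \cdot 3 \cdot \frac{27}{10} + 87447} = \frac{1}{9 \cdot \frac{27}{10} + 87447} = \frac{1}{\frac{243}{10} + 87447} = \frac{1}{\frac{874713}{10}} = \frac{10}{874713}$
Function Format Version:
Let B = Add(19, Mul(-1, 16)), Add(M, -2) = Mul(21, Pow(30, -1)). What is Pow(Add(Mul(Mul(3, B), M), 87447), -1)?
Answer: Rational(10, 874713) ≈ 1.1432e-5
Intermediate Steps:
M = Rational(27, 10) (M = Add(2, Mul(21, Pow(30, -1))) = Add(2, Mul(21, Rational(1, 30))) = Add(2, Rational(7, 10)) = Rational(27, 10) ≈ 2.7000)
B = 3 (B = Add(19, -16) = 3)
Pow(Add(Mul(Mul(3, B), M), 87447), -1) = Pow(Add(Mul(Mul(3, 3), Rational(27, 10)), 87447), -1) = Pow(Add(Mul(9, Rational(27, 10)), 87447), -1) = Pow(Add(Rational(243, 10), 87447), -1) = Pow(Rational(874713, 10), -1) = Rational(10, 874713)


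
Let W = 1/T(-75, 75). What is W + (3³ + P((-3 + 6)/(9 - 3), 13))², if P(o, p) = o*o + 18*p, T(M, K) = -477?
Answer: 520895909/7632 ≈ 68252.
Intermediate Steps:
P(o, p) = o² + 18*p
W = -1/477 (W = 1/(-477) = -1/477 ≈ -0.0020964)
W + (3³ + P((-3 + 6)/(9 - 3), 13))² = -1/477 + (3³ + (((-3 + 6)/(9 - 3))² + 18*13))² = -1/477 + (27 + ((3/6)² + 234))² = -1/477 + (27 + ((3*(⅙))² + 234))² = -1/477 + (27 + ((½)² + 234))² = -1/477 + (27 + (¼ + 234))² = -1/477 + (27 + 937/4)² = -1/477 + (1045/4)² = -1/477 + 1092025/16 = 520895909/7632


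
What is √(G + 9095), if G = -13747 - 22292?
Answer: 8*I*√421 ≈ 164.15*I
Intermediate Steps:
G = -36039
√(G + 9095) = √(-36039 + 9095) = √(-26944) = 8*I*√421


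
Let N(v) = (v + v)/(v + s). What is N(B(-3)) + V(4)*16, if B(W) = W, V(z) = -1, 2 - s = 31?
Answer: -253/16 ≈ -15.813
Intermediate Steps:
s = -29 (s = 2 - 1*31 = 2 - 31 = -29)
N(v) = 2*v/(-29 + v) (N(v) = (v + v)/(v - 29) = (2*v)/(-29 + v) = 2*v/(-29 + v))
N(B(-3)) + V(4)*16 = 2*(-3)/(-29 - 3) - 1*16 = 2*(-3)/(-32) - 16 = 2*(-3)*(-1/32) - 16 = 3/16 - 16 = -253/16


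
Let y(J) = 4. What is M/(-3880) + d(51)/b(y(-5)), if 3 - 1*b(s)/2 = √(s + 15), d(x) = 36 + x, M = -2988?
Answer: -23823/1940 - 87*√19/20 ≈ -31.241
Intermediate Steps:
b(s) = 6 - 2*√(15 + s) (b(s) = 6 - 2*√(s + 15) = 6 - 2*√(15 + s))
M/(-3880) + d(51)/b(y(-5)) = -2988/(-3880) + (36 + 51)/(6 - 2*√(15 + 4)) = -2988*(-1/3880) + 87/(6 - 2*√19) = 747/970 + 87/(6 - 2*√19)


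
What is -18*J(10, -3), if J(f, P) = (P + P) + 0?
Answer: 108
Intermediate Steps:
J(f, P) = 2*P (J(f, P) = 2*P + 0 = 2*P)
-18*J(10, -3) = -36*(-3) = -18*(-6) = 108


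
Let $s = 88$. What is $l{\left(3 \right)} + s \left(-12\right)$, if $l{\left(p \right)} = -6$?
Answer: $-1062$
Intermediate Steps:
$l{\left(3 \right)} + s \left(-12\right) = -6 + 88 \left(-12\right) = -6 - 1056 = -1062$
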